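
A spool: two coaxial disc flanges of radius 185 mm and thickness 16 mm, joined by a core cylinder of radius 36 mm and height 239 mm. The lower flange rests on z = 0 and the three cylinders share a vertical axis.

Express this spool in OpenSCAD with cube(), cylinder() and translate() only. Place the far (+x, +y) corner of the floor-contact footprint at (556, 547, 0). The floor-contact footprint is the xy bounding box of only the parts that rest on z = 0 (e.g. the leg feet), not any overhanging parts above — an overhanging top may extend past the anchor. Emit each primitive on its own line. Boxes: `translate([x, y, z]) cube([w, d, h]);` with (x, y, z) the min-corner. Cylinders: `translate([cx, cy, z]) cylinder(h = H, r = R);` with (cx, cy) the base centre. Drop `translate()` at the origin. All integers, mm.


translate([371, 362, 0]) cylinder(h = 16, r = 185);
translate([371, 362, 16]) cylinder(h = 239, r = 36);
translate([371, 362, 255]) cylinder(h = 16, r = 185);


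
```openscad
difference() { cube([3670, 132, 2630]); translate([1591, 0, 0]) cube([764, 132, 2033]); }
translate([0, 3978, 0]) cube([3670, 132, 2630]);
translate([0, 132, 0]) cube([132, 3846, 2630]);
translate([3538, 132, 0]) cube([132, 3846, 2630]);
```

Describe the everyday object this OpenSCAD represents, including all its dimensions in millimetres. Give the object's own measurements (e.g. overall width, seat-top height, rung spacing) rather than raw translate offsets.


A single room: four walls, each 2630 mm tall and 132 mm thick, enclosing an outside footprint 3670×4110 mm (x × y), no floor or roof. The front and back walls (−y and +y sides) run the full x-width; the side walls fit between their inner faces. A door opening 764 mm wide and 2033 mm tall is cut through the front wall from the floor up, its −x edge 1591 mm from the wall's −x end.


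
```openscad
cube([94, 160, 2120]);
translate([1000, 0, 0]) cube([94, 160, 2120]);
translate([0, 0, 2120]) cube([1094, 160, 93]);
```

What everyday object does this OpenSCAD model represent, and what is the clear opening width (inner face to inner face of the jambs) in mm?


A door frame. The clear opening width is 906 mm.

Two 2120 mm tall posts with a header on top — a door frame. The left jamb is 94 mm wide at x = 0; the right jamb starts at x = 1000. The clear opening is 1000 − 94 = 906 mm.


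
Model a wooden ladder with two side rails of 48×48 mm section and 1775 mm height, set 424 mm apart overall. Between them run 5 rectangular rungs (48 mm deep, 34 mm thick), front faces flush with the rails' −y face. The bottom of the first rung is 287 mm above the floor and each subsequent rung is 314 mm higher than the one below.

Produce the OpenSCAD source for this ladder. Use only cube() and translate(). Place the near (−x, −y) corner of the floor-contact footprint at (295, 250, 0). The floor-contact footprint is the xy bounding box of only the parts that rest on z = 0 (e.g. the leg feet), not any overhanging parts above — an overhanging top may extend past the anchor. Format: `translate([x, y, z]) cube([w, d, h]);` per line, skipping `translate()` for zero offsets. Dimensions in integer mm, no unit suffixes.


translate([295, 250, 0]) cube([48, 48, 1775]);
translate([671, 250, 0]) cube([48, 48, 1775]);
translate([343, 250, 287]) cube([328, 48, 34]);
translate([343, 250, 601]) cube([328, 48, 34]);
translate([343, 250, 915]) cube([328, 48, 34]);
translate([343, 250, 1229]) cube([328, 48, 34]);
translate([343, 250, 1543]) cube([328, 48, 34]);


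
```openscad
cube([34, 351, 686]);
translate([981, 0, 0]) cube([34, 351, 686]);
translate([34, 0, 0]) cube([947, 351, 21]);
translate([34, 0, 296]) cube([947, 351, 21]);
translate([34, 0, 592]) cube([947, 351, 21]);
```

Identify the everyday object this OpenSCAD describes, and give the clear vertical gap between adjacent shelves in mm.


A bookshelf. The clear shelf gap is 275 mm.

Two tall side panels with 3 horizontal boards between them — a bookshelf. The first two shelf undersides are at z = 0 and z = 296; with shelf thickness 21, the clear gap is 296 − 0 − 21 = 275 mm.


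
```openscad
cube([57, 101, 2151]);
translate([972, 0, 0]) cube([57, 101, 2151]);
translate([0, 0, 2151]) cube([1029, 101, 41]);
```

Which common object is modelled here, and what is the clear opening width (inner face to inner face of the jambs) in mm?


A door frame. The clear opening width is 915 mm.

Two 2151 mm tall posts with a header on top — a door frame. The left jamb is 57 mm wide at x = 0; the right jamb starts at x = 972. The clear opening is 972 − 57 = 915 mm.


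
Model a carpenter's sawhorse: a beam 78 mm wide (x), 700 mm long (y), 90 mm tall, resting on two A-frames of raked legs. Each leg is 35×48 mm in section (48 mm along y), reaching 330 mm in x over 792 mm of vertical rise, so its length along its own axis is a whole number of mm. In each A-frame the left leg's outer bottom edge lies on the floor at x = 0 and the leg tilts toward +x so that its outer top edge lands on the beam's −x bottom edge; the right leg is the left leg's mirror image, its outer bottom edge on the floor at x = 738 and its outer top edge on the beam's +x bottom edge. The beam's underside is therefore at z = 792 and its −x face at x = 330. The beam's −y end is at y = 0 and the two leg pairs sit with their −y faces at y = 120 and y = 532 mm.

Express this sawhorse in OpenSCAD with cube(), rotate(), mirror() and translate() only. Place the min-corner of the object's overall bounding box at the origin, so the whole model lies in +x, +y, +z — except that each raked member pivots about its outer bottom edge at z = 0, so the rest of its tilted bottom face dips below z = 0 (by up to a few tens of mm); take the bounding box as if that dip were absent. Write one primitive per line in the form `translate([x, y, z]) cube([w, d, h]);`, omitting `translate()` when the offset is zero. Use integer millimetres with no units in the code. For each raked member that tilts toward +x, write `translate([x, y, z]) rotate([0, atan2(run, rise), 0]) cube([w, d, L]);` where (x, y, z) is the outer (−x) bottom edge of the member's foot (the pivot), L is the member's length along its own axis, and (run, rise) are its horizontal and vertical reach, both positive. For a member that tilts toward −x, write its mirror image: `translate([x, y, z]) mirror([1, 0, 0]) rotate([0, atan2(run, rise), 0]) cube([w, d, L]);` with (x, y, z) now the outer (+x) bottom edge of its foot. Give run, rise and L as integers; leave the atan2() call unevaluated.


translate([330, 0, 792]) cube([78, 700, 90]);
translate([0, 120, 0]) rotate([0, atan2(330, 792), 0]) cube([35, 48, 858]);
translate([738, 120, 0]) mirror([1, 0, 0]) rotate([0, atan2(330, 792), 0]) cube([35, 48, 858]);
translate([0, 532, 0]) rotate([0, atan2(330, 792), 0]) cube([35, 48, 858]);
translate([738, 532, 0]) mirror([1, 0, 0]) rotate([0, atan2(330, 792), 0]) cube([35, 48, 858]);


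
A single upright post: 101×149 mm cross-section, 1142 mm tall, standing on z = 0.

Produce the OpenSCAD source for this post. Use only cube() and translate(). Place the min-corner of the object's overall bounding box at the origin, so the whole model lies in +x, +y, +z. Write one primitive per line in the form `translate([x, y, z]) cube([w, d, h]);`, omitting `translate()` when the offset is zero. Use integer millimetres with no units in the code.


cube([101, 149, 1142]);


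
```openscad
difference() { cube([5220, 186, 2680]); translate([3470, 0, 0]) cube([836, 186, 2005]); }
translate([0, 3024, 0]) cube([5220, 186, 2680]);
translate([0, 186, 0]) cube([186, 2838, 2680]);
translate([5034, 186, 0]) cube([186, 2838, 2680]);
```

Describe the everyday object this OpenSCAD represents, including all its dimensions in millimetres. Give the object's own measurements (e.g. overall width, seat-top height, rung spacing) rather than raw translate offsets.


A single room: four walls, each 2680 mm tall and 186 mm thick, enclosing an outside footprint 5220×3210 mm (x × y), no floor or roof. The front and back walls (−y and +y sides) run the full x-width; the side walls fit between their inner faces. A door opening 836 mm wide and 2005 mm tall is cut through the front wall from the floor up, its −x edge 3470 mm from the wall's −x end.


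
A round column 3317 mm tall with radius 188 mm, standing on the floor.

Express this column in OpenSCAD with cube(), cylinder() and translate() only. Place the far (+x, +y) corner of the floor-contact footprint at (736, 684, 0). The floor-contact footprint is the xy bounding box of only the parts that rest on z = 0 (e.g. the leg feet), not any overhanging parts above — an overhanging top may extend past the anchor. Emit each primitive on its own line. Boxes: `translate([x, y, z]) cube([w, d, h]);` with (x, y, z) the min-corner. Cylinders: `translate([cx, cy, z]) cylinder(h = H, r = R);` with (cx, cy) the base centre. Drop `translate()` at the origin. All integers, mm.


translate([548, 496, 0]) cylinder(h = 3317, r = 188);


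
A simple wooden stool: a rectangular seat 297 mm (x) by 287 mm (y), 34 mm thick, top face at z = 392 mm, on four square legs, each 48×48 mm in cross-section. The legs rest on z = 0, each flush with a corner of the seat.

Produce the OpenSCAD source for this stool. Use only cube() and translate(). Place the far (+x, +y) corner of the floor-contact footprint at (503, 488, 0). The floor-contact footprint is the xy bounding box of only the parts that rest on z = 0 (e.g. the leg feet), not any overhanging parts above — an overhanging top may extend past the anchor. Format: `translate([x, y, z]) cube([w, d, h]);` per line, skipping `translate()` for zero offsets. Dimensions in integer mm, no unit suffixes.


translate([206, 201, 358]) cube([297, 287, 34]);
translate([206, 201, 0]) cube([48, 48, 358]);
translate([455, 201, 0]) cube([48, 48, 358]);
translate([206, 440, 0]) cube([48, 48, 358]);
translate([455, 440, 0]) cube([48, 48, 358]);


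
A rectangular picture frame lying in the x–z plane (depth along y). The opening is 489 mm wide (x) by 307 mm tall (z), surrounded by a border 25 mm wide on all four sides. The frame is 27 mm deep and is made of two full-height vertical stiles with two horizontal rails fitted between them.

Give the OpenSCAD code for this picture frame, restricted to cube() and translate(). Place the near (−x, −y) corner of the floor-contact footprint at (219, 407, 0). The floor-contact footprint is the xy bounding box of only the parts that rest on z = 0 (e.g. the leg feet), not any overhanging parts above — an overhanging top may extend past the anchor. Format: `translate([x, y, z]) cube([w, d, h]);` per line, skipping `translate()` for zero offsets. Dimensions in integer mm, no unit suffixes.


translate([219, 407, 0]) cube([25, 27, 357]);
translate([733, 407, 0]) cube([25, 27, 357]);
translate([244, 407, 0]) cube([489, 27, 25]);
translate([244, 407, 332]) cube([489, 27, 25]);


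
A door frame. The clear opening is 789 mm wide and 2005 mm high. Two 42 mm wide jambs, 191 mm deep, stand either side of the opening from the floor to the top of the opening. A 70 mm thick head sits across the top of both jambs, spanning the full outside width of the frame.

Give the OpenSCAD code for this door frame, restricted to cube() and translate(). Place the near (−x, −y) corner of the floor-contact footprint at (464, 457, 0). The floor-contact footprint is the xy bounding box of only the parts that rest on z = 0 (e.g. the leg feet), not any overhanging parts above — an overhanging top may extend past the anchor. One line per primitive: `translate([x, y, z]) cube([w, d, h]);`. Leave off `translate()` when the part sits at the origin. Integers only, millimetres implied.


translate([464, 457, 0]) cube([42, 191, 2005]);
translate([1295, 457, 0]) cube([42, 191, 2005]);
translate([464, 457, 2005]) cube([873, 191, 70]);


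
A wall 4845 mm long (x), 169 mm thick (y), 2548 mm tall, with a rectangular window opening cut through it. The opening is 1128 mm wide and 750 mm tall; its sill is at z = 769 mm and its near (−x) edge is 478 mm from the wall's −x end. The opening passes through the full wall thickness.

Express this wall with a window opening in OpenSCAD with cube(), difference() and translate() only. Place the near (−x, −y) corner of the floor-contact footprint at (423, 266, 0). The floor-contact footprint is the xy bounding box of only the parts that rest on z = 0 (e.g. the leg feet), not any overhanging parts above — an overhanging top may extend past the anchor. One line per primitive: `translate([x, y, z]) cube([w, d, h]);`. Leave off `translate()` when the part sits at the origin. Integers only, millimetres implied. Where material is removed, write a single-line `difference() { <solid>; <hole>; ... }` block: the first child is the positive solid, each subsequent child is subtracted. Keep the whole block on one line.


difference() { translate([423, 266, 0]) cube([4845, 169, 2548]); translate([901, 266, 769]) cube([1128, 169, 750]); }


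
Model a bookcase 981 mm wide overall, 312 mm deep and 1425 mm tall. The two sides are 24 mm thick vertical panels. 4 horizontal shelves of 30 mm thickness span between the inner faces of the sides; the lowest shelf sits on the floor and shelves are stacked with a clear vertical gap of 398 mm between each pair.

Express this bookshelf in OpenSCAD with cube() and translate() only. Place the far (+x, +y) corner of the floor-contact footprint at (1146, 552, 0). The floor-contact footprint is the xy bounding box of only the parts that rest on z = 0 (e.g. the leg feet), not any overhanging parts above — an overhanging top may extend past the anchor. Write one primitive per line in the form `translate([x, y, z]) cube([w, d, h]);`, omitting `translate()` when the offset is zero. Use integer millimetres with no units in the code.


translate([165, 240, 0]) cube([24, 312, 1425]);
translate([1122, 240, 0]) cube([24, 312, 1425]);
translate([189, 240, 0]) cube([933, 312, 30]);
translate([189, 240, 428]) cube([933, 312, 30]);
translate([189, 240, 856]) cube([933, 312, 30]);
translate([189, 240, 1284]) cube([933, 312, 30]);


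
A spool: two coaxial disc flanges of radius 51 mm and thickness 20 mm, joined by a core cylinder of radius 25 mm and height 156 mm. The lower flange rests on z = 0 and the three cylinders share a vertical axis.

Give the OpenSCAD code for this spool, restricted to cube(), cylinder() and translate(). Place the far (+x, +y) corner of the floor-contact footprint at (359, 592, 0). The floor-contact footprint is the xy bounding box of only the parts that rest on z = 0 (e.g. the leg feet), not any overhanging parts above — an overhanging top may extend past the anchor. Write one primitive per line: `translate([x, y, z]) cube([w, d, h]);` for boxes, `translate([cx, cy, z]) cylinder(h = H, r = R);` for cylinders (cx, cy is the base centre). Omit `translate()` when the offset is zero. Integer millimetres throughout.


translate([308, 541, 0]) cylinder(h = 20, r = 51);
translate([308, 541, 20]) cylinder(h = 156, r = 25);
translate([308, 541, 176]) cylinder(h = 20, r = 51);


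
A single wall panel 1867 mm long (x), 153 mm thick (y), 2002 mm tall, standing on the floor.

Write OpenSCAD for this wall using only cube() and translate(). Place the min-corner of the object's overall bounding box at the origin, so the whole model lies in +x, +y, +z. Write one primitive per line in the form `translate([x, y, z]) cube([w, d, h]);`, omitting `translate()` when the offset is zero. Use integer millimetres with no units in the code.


cube([1867, 153, 2002]);


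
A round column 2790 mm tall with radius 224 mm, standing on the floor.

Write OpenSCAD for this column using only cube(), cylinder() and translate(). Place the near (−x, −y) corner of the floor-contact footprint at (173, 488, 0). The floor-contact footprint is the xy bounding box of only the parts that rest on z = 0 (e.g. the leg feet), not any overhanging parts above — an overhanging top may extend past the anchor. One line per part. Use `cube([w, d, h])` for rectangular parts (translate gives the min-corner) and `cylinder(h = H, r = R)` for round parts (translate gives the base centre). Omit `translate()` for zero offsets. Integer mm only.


translate([397, 712, 0]) cylinder(h = 2790, r = 224);


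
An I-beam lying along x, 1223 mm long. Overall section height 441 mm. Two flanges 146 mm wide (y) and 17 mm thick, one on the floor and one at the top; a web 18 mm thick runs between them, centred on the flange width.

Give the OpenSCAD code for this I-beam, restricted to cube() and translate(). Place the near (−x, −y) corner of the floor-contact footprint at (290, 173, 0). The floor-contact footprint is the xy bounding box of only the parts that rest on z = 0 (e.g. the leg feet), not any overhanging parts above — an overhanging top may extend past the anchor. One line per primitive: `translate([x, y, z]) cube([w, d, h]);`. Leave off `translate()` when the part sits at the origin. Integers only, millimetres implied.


translate([290, 173, 0]) cube([1223, 146, 17]);
translate([290, 237, 17]) cube([1223, 18, 407]);
translate([290, 173, 424]) cube([1223, 146, 17]);


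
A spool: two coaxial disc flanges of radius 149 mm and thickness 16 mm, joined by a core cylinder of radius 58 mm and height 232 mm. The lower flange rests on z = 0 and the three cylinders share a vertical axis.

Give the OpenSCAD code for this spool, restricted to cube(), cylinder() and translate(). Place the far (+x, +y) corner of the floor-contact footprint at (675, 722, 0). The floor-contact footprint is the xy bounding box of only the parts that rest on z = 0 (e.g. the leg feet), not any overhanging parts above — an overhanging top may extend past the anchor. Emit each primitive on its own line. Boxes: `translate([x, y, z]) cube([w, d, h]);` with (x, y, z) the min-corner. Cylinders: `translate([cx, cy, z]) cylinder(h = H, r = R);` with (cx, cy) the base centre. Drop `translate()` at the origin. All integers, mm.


translate([526, 573, 0]) cylinder(h = 16, r = 149);
translate([526, 573, 16]) cylinder(h = 232, r = 58);
translate([526, 573, 248]) cylinder(h = 16, r = 149);


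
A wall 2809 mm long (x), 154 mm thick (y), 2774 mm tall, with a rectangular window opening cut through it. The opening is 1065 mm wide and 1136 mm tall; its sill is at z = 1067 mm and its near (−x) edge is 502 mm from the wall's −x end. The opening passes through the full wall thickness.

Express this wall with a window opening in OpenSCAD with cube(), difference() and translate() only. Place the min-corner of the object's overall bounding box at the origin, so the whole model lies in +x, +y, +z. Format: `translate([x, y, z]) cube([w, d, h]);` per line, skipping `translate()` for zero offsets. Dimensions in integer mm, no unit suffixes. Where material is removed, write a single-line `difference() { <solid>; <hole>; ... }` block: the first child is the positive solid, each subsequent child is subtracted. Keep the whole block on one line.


difference() { cube([2809, 154, 2774]); translate([502, 0, 1067]) cube([1065, 154, 1136]); }


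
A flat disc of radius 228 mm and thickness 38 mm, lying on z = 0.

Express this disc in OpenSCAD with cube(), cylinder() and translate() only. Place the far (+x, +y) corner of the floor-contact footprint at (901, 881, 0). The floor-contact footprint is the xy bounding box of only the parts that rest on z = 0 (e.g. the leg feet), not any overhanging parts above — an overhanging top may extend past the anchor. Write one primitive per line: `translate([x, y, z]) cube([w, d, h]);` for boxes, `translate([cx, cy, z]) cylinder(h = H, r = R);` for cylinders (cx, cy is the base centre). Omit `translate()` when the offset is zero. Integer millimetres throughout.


translate([673, 653, 0]) cylinder(h = 38, r = 228);


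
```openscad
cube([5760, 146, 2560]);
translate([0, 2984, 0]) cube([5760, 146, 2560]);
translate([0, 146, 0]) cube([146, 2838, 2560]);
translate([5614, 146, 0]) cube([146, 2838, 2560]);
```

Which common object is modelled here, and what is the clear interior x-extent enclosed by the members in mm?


A house (or room) frame. The interior width is 5468 mm.

Four 2560 mm walls enclosing a rectangle with no floor or roof — a room or house frame. Outside width is 5760 mm and wall thickness is 146 mm, so the interior width is 5760 − 2 × 146 = 5468 mm.


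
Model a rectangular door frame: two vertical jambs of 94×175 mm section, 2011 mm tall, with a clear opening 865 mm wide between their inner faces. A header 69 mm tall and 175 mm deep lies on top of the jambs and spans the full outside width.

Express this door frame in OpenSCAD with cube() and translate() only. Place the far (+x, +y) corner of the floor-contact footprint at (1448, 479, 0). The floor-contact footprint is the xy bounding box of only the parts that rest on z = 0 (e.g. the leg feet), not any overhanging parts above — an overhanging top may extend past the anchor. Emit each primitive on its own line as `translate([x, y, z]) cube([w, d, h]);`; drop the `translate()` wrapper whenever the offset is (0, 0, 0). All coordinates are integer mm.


translate([395, 304, 0]) cube([94, 175, 2011]);
translate([1354, 304, 0]) cube([94, 175, 2011]);
translate([395, 304, 2011]) cube([1053, 175, 69]);


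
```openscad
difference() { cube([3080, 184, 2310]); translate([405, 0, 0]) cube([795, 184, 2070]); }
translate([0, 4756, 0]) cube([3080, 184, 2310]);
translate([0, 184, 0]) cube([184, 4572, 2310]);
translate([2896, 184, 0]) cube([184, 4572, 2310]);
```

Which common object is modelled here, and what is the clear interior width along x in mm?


A single room. The interior width is 2712 mm.

Four walls enclosing a rectangle with a door in the front wall — a room. Outside width 3080 minus two 184 mm walls gives 2712 mm.


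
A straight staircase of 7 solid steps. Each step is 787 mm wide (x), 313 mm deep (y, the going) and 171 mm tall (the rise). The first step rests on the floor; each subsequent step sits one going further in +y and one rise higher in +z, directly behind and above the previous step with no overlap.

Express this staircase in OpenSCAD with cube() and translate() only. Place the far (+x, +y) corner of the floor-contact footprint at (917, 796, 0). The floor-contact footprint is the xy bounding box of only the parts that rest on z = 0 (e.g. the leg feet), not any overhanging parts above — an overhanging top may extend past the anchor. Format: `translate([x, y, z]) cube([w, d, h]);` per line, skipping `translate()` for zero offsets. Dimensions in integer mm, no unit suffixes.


translate([130, 483, 0]) cube([787, 313, 171]);
translate([130, 796, 171]) cube([787, 313, 171]);
translate([130, 1109, 342]) cube([787, 313, 171]);
translate([130, 1422, 513]) cube([787, 313, 171]);
translate([130, 1735, 684]) cube([787, 313, 171]);
translate([130, 2048, 855]) cube([787, 313, 171]);
translate([130, 2361, 1026]) cube([787, 313, 171]);


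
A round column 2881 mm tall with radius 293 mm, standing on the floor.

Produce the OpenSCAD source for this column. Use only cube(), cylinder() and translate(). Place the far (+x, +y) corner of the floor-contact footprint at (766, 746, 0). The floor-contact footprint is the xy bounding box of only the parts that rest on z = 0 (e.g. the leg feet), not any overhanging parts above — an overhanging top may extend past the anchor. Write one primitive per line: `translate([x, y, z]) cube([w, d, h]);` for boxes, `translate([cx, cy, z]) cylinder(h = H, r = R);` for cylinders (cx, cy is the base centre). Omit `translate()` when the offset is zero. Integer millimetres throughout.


translate([473, 453, 0]) cylinder(h = 2881, r = 293);


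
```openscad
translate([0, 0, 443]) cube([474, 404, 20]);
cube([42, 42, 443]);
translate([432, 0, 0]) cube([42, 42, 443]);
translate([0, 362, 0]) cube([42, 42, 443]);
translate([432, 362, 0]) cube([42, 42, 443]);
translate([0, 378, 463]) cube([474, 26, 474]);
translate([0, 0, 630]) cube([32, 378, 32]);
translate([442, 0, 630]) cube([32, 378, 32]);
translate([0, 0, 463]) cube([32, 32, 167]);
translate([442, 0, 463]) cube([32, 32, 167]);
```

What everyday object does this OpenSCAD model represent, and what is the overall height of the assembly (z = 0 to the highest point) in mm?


A chair. The overall height is 937 mm.

A slab on four corner posts with a tall panel at the back — a chair. The seat slab sits at z = 443 with thickness 20, and the 474 mm backrest starts at the seat top, so the overall height is 443 + 20 + 474 = 937 mm.


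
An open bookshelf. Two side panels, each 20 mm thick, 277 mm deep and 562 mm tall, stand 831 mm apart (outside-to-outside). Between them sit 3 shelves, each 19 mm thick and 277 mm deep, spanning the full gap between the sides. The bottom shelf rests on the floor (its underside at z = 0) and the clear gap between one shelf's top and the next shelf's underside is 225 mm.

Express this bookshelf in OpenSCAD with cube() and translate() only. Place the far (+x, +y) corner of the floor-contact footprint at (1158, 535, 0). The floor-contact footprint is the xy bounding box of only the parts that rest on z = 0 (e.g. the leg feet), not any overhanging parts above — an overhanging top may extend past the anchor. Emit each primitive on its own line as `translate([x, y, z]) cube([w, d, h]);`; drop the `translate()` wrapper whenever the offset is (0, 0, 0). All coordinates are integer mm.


translate([327, 258, 0]) cube([20, 277, 562]);
translate([1138, 258, 0]) cube([20, 277, 562]);
translate([347, 258, 0]) cube([791, 277, 19]);
translate([347, 258, 244]) cube([791, 277, 19]);
translate([347, 258, 488]) cube([791, 277, 19]);


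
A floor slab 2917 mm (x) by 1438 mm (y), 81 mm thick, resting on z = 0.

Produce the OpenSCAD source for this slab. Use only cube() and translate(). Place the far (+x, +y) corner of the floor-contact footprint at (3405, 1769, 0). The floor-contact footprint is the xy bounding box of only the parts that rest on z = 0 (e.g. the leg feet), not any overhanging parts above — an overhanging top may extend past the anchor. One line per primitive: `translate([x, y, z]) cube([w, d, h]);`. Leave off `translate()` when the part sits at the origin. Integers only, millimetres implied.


translate([488, 331, 0]) cube([2917, 1438, 81]);


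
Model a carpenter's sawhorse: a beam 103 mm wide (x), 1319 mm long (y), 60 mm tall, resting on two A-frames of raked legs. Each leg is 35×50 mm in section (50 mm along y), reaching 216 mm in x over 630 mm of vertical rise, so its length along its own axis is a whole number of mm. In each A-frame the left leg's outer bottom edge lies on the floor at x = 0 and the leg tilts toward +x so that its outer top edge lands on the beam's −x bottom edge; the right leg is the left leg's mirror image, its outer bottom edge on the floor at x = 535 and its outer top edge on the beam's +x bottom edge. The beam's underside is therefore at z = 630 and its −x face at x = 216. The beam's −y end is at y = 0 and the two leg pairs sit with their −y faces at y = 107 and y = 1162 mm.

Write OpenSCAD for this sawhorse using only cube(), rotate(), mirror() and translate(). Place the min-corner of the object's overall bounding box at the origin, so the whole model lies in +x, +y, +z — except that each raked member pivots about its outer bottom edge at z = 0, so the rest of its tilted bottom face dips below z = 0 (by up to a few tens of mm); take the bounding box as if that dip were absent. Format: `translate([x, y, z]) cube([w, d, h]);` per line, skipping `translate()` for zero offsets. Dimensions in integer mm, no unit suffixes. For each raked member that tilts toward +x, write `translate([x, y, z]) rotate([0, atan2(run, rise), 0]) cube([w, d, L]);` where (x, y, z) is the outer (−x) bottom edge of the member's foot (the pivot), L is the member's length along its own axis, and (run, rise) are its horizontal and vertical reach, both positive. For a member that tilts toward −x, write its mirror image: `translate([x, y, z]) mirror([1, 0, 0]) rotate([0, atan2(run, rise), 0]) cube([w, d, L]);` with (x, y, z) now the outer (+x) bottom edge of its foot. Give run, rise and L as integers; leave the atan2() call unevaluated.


// leg length = √(216² + 630²) = 666
// right-leg outer foot x = 2·216 + 103 = 535
// beam min-corner = (216, 0, 630)
translate([216, 0, 630]) cube([103, 1319, 60]);
translate([0, 107, 0]) rotate([0, atan2(216, 630), 0]) cube([35, 50, 666]);
translate([535, 107, 0]) mirror([1, 0, 0]) rotate([0, atan2(216, 630), 0]) cube([35, 50, 666]);
translate([0, 1162, 0]) rotate([0, atan2(216, 630), 0]) cube([35, 50, 666]);
translate([535, 1162, 0]) mirror([1, 0, 0]) rotate([0, atan2(216, 630), 0]) cube([35, 50, 666]);


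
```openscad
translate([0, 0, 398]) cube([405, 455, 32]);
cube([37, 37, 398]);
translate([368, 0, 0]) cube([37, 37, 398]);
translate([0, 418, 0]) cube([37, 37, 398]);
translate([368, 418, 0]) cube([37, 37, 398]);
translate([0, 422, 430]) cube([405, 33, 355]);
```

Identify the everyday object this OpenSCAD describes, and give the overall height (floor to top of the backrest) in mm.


A chair. The overall height is 785 mm.

A slab on four corner posts with a tall panel at the back — a chair. The seat slab sits at z = 398 with thickness 32, and the 355 mm backrest starts at the seat top, so the overall height is 398 + 32 + 355 = 785 mm.


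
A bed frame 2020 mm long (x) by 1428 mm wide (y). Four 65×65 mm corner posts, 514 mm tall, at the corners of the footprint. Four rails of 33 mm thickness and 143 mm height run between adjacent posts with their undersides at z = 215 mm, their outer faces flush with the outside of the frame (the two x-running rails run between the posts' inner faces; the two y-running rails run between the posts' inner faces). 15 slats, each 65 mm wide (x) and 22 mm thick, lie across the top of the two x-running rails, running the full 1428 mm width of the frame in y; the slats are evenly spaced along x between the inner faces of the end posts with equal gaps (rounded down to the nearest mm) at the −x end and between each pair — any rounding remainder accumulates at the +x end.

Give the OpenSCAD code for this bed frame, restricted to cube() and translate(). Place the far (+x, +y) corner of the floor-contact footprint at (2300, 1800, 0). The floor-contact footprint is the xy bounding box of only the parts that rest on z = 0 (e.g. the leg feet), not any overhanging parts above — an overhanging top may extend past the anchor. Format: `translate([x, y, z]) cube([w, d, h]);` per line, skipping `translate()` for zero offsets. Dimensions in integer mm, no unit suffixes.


// slat z = rail_z + rail_h = 215 + 143 = 358
// slat gap = ⌊(1890 − 15·65) / 16⌋ = 57
translate([280, 372, 0]) cube([65, 65, 514]);
translate([280, 1735, 0]) cube([65, 65, 514]);
translate([2235, 372, 0]) cube([65, 65, 514]);
translate([2235, 1735, 0]) cube([65, 65, 514]);
translate([345, 372, 215]) cube([1890, 33, 143]);
translate([345, 1767, 215]) cube([1890, 33, 143]);
translate([280, 437, 215]) cube([33, 1298, 143]);
translate([2267, 437, 215]) cube([33, 1298, 143]);
translate([402, 372, 358]) cube([65, 1428, 22]);
translate([524, 372, 358]) cube([65, 1428, 22]);
translate([646, 372, 358]) cube([65, 1428, 22]);
translate([768, 372, 358]) cube([65, 1428, 22]);
translate([890, 372, 358]) cube([65, 1428, 22]);
translate([1012, 372, 358]) cube([65, 1428, 22]);
translate([1134, 372, 358]) cube([65, 1428, 22]);
translate([1256, 372, 358]) cube([65, 1428, 22]);
translate([1378, 372, 358]) cube([65, 1428, 22]);
translate([1500, 372, 358]) cube([65, 1428, 22]);
translate([1622, 372, 358]) cube([65, 1428, 22]);
translate([1744, 372, 358]) cube([65, 1428, 22]);
translate([1866, 372, 358]) cube([65, 1428, 22]);
translate([1988, 372, 358]) cube([65, 1428, 22]);
translate([2110, 372, 358]) cube([65, 1428, 22]);


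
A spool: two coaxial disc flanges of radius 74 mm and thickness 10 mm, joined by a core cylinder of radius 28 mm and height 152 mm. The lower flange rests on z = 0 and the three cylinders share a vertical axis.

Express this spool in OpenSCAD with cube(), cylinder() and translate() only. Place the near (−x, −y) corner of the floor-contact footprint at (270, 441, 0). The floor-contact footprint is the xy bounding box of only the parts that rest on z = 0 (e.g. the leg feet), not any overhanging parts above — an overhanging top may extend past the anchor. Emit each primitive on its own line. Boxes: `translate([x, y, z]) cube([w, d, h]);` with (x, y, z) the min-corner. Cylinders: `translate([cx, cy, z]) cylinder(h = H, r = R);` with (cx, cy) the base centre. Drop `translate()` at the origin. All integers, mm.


translate([344, 515, 0]) cylinder(h = 10, r = 74);
translate([344, 515, 10]) cylinder(h = 152, r = 28);
translate([344, 515, 162]) cylinder(h = 10, r = 74);


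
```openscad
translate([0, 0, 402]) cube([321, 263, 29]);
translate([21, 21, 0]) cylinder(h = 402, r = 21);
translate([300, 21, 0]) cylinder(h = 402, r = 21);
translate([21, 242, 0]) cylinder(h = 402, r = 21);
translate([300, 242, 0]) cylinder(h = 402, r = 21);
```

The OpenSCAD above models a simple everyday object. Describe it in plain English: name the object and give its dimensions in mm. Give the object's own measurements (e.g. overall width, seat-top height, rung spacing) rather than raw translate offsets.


A four-legged stool. The seat is a 321×263×29 mm slab whose top surface is at z = 431 mm; four round legs, each 42 mm in diameter, run from the floor (z = 0) to the underside of the seat, each leg's axis is inset half a diameter from the nearest pair of seat edges (so the leg's bounding box is flush with the corner).


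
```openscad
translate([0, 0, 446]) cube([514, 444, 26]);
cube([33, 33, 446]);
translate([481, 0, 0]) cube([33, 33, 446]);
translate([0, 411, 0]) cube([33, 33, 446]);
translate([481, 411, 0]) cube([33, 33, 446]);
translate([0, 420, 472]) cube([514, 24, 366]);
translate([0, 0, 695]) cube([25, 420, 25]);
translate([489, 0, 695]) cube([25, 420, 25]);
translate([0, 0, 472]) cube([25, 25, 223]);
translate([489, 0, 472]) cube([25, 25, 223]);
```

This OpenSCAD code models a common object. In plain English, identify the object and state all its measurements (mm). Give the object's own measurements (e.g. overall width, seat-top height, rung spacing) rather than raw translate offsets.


A chair. The seat is a 514×444×26 mm slab with its top at z = 472 mm, on four 33×33 mm corner legs (flush with the seat edges, standing on z = 0). A flat backrest 24 mm thick, 366 mm tall, spans the full seat width and rises from the seat top along its +y edge, rear face flush with the rear of the seat. Two armrests of 25×25 mm section run along each side from the seat's front edge to the front of the backrest, top faces 248 mm above the seat top and outer faces flush with the seat's x-edges; a 25×25 mm post under the front of each armrest stands on the seat at the front corner.


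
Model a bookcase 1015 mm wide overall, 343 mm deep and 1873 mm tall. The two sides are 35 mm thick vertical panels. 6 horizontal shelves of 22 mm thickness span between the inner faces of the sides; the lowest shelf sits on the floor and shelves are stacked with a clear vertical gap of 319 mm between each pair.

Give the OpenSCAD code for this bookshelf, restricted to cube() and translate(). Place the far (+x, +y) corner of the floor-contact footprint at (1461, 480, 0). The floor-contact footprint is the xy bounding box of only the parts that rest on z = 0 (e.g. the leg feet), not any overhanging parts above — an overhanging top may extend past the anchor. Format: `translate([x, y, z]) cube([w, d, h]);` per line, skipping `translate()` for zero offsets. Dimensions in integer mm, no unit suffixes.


translate([446, 137, 0]) cube([35, 343, 1873]);
translate([1426, 137, 0]) cube([35, 343, 1873]);
translate([481, 137, 0]) cube([945, 343, 22]);
translate([481, 137, 341]) cube([945, 343, 22]);
translate([481, 137, 682]) cube([945, 343, 22]);
translate([481, 137, 1023]) cube([945, 343, 22]);
translate([481, 137, 1364]) cube([945, 343, 22]);
translate([481, 137, 1705]) cube([945, 343, 22]);


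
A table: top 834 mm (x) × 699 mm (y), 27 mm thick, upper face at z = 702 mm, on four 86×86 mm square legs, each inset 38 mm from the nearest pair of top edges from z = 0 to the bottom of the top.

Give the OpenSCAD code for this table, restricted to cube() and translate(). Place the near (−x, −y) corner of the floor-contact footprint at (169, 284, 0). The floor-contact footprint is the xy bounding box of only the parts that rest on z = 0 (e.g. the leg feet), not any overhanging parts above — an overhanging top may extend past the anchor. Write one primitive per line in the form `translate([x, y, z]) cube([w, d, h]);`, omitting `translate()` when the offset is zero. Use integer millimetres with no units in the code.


translate([131, 246, 675]) cube([834, 699, 27]);
translate([169, 284, 0]) cube([86, 86, 675]);
translate([841, 284, 0]) cube([86, 86, 675]);
translate([169, 821, 0]) cube([86, 86, 675]);
translate([841, 821, 0]) cube([86, 86, 675]);


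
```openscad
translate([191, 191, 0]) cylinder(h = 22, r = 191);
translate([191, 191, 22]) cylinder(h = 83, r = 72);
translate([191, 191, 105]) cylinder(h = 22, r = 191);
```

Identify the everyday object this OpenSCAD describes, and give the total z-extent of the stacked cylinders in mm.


A spool. The overall height is 127 mm.

Three coaxial cylinders, large–small–large — a spool. Two 22 mm flanges and a 83 mm core give 22 + 83 + 22 = 127 mm.


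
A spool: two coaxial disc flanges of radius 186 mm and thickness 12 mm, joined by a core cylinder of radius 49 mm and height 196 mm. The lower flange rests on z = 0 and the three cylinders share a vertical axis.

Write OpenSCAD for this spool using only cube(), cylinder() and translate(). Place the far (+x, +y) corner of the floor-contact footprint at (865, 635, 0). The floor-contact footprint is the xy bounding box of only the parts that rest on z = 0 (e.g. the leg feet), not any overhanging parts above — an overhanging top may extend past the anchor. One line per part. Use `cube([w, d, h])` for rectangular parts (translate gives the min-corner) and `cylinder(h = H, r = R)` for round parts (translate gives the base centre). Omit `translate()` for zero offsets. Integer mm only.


translate([679, 449, 0]) cylinder(h = 12, r = 186);
translate([679, 449, 12]) cylinder(h = 196, r = 49);
translate([679, 449, 208]) cylinder(h = 12, r = 186);


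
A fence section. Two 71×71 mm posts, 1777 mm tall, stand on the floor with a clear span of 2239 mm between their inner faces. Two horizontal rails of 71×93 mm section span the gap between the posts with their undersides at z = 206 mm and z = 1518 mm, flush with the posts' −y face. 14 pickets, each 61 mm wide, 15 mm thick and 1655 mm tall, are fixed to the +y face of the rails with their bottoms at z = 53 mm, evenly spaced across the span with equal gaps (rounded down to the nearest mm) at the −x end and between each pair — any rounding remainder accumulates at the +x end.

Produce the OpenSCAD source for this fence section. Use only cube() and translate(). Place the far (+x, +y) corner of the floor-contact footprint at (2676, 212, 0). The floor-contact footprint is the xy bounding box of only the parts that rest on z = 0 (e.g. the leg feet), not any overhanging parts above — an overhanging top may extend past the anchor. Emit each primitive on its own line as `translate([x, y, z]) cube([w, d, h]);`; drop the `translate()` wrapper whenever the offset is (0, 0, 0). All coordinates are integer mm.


translate([295, 141, 0]) cube([71, 71, 1777]);
translate([2605, 141, 0]) cube([71, 71, 1777]);
translate([366, 141, 206]) cube([2239, 71, 93]);
translate([366, 141, 1518]) cube([2239, 71, 93]);
translate([458, 212, 53]) cube([61, 15, 1655]);
translate([611, 212, 53]) cube([61, 15, 1655]);
translate([764, 212, 53]) cube([61, 15, 1655]);
translate([917, 212, 53]) cube([61, 15, 1655]);
translate([1070, 212, 53]) cube([61, 15, 1655]);
translate([1223, 212, 53]) cube([61, 15, 1655]);
translate([1376, 212, 53]) cube([61, 15, 1655]);
translate([1529, 212, 53]) cube([61, 15, 1655]);
translate([1682, 212, 53]) cube([61, 15, 1655]);
translate([1835, 212, 53]) cube([61, 15, 1655]);
translate([1988, 212, 53]) cube([61, 15, 1655]);
translate([2141, 212, 53]) cube([61, 15, 1655]);
translate([2294, 212, 53]) cube([61, 15, 1655]);
translate([2447, 212, 53]) cube([61, 15, 1655]);
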